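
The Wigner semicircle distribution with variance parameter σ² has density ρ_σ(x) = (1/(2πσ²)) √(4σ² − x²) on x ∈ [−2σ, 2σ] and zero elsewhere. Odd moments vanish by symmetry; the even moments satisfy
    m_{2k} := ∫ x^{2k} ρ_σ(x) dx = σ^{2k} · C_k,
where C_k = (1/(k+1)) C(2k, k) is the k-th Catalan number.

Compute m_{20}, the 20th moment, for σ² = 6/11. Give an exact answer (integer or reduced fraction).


By the scaled semicircle moment identity, m_{2k} = σ^{2k} · C_k with k = 10.
C_10 = (1/(k+1)) · C(2k, k) = (1/11) · C(20, 10) = (1/11) · 184756 = 16796.
σ^{2k} = (σ²)^k = (6/11)^10 = 60466176/25937424601.

Therefore m_{20} = σ^{20} · C_10 = (60466176/25937424601) · 16796 = 1015589892096/25937424601.


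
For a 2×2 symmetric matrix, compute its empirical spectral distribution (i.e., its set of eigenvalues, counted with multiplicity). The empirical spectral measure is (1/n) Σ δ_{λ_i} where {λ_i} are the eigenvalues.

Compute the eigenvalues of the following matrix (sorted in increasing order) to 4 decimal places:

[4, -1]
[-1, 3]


Since M is real symmetric, both eigenvalues are real; they are the roots of det(λI − M) = λ² − (tr M) λ + det M.
tr M = 4 + 3 = 7.
det M = 4·3 − (-1)² = 12 − 1 = 11.
Characteristic polynomial: λ² − 7λ + 11 = 0.
Discriminant Δ = (tr M)² − 4·det M = 49 − 44 = 5; √Δ = 2.236068.
λ = (tr M ± √Δ)/2 = (7 ± 2.236068)/2, giving (tr M − √Δ)/2 = 2.3820 and (tr M + √Δ)/2 = 4.6180.

Eigenvalues sorted in increasing order: [2.3820, 4.6180].


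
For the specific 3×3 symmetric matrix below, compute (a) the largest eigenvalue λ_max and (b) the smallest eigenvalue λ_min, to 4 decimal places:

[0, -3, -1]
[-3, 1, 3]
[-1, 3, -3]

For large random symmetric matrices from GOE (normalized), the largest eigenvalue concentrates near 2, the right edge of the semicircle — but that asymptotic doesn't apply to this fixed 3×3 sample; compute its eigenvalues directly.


Since M is real symmetric, all three eigenvalues are real; they are the roots of det(λI − M) = λ³ − (tr M) λ² + s λ − det M, where s is the sum of the principal 2×2 minors.
tr M = 0 + 1 + (-3) = -2.
s = (0·1 − (-3)²) + (0·(-3) − (-1)²) + (1·(-3) − 3²) = -9 + (-1) + (-12) = -22.
det M (expand along row 1) = 0·(-12) − (-3)·12 + (-1)·(-8) = 44.
Characteristic polynomial: λ³ + 2λ² − 22λ − 44 = 0.
Substitute λ = y + (tr M)/3 = y − 0.666667 to remove the quadratic term: y³ + p·y + q = 0 with p = s − (tr M)²/3 = -23.333333 and q = −2(tr M)³/27 + (tr M)·s/3 − det M = -28.740741.
Three real roots ⇒ use the trigonometric (Viète) form: r = 2√(−p/3) = 5.577734, φ = arccos(3q/(p·r)) = arccos(0.662498) = 0.846647 rad.
y_k = r·cos(φ/3 − 2πk/3) for k = 0, 1, 2 gives y = 5.357082, -1.333333, -4.023749.
λ_k = y_k − 0.666667 gives λ = 4.6904, -2.0000, -4.6904 (check: the sum is -2.0000 = tr M).

Hence λ_max = 4.6904 and λ_min = -4.6904.


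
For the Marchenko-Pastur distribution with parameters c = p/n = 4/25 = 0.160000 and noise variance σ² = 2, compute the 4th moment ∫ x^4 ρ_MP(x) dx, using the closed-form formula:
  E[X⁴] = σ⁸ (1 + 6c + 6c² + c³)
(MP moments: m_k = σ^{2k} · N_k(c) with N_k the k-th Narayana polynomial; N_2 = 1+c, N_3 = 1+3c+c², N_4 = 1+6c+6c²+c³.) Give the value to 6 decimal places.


E[X⁴] = σ⁸ (1 + 6c + 6c² + c³) (fourth MP moment). With σ² = 2 (so σ⁸ = 16) and c = 4/25 = 0.160000: E[X⁴] = 16 · (1 + 6·0.160000 + 6·(0.160000)² + (0.160000)³) = 16 · 2.117696.

So E[X^4] = 33.883136.


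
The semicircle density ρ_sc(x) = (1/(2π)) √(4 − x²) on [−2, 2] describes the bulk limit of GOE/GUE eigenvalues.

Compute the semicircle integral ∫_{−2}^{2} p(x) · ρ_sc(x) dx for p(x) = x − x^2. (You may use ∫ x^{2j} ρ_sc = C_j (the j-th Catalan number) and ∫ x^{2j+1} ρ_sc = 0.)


Write p(x) = Σ a_i x^i, split into monomials and integrate each against ρ_sc separately.
Using ∫ x^{2j} ρ_sc = C_j = (1/(j+1)) C(2j, j) (Catalan numbers) and ∫ x^{2j+1} ρ_sc = 0 (odd monomials vanish by symmetry):
  i = 1 (odd): ∫ x^1 ρ_sc = 0 (vanishes)
  i = 2 (even): a_2 · C_{1} = -1 · 1 = -1

Summing the contributions: ∫_{−2}^{2} p(x) ρ_sc(x) dx = -1.


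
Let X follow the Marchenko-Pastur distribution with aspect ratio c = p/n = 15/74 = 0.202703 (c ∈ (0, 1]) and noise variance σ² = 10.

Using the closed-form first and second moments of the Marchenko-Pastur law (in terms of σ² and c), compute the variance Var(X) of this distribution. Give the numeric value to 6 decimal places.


Recall the MP moments m_1 = E[X] = σ² and m_2 = E[X²] = σ⁴ (1 + c).
m_1 = E[X] = σ² = 10, so m_1² = 100.
m_2 = E[X²] = σ⁴ (1 + c) = 100 · (1 + 0.202703) = 100 · 1.202703 = 120.270270.
(Note m_2 − m_1² simplifies to c · σ⁴ = 0.202703 · 100.)

Var(X) = m_2 − m_1² = 120.270270 − 100 = 20.270270.


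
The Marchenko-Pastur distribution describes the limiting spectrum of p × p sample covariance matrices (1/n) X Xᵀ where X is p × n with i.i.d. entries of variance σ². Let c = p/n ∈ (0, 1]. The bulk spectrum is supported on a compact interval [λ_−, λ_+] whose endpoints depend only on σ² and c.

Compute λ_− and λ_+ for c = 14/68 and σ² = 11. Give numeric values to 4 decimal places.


c = 14/68 = 0.205882; √c = 0.453743.
λ_− = σ² (1 − √c)² = 11 · (1 − 0.453743)² = 11 · (0.546257)² = 3.282369.
λ_+ = σ² (1 + √c)² = 11 · (1 + 0.453743)² = 11 · (1.453743)² = 23.247043.

Rounded to 4 decimal places: λ_− ≈ 3.2824, λ_+ ≈ 23.2470.


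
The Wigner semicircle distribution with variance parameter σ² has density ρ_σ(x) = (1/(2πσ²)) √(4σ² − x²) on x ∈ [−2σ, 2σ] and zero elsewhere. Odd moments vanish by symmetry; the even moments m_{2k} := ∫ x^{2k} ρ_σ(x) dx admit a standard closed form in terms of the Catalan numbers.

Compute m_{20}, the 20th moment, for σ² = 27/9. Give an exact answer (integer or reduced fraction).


By the scaled semicircle moment identity, m_{2k} = σ^{2k} · C_k with k = 10.
C_10 = (1/(k+1)) · C(2k, k) = (1/11) · C(20, 10) = (1/11) · 184756 = 16796.
σ^{2k} = (σ²)^k = (27/9)^10 = 59049.

Therefore m_{20} = σ^{20} · C_10 = 59049 · 16796 = 991787004.


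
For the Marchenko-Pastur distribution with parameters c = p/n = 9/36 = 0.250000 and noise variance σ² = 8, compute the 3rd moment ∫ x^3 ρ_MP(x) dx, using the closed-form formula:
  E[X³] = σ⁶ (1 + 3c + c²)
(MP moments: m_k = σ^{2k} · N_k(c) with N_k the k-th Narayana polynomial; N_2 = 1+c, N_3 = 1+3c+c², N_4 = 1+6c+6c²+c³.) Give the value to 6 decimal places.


E[X³] = σ⁶ (1 + 3c + c²) (third MP moment). With σ² = 8 (so σ⁶ = 512) and c = 9/36 = 0.250000: E[X³] = 512 · (1 + 3·0.250000 + (0.250000)²) = 512 · 1.812500.

So E[X^3] = 928.000000.


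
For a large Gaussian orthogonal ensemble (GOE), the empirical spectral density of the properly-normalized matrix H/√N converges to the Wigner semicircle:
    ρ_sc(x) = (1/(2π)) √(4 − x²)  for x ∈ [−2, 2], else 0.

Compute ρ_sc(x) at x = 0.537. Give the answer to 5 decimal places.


ρ_sc(x) = (1/(2π)) √(4 − x²). With x = 0.537:
  4 − x² = 4 − (0.537)² = 4 − 0.288369 = 3.711631.
  √(4 − x²) = 1.926559.
  1/(2π) = 0.159155.
  ρ_sc(0.537) = 0.159155 · 1.926559 = 0.306621.

Rounded to 5 decimal places: ρ_sc(0.537) ≈ 0.30662.


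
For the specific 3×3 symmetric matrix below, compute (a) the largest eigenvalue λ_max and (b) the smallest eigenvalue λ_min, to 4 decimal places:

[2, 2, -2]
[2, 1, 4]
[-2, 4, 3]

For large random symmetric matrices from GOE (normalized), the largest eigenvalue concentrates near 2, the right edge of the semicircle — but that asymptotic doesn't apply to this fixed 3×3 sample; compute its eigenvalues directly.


Since M is real symmetric, all three eigenvalues are real; they are the roots of det(λI − M) = λ³ − (tr M) λ² + s λ − det M, where s is the sum of the principal 2×2 minors.
tr M = 2 + 1 + 3 = 6.
s = (2·1 − 2²) + (2·3 − (-2)²) + (1·3 − 4²) = -2 + 2 + (-13) = -13.
det M (expand along row 1) = 2·(-13) − 2·14 + (-2)·10 = -74.
Characteristic polynomial: λ³ − 6λ² − 13λ + 74 = 0.
Substitute λ = y + (tr M)/3 = y + 2.000000 to remove the quadratic term: y³ + p·y + q = 0 with p = s − (tr M)²/3 = -25.000000 and q = −2(tr M)³/27 + (tr M)·s/3 − det M = 32.000000.
Three real roots ⇒ use the trigonometric (Viète) form: r = 2√(−p/3) = 5.773503, φ = arccos(3q/(p·r)) = arccos(-0.665108) = 2.298434 rad.
y_k = r·cos(φ/3 − 2πk/3) for k = 0, 1, 2 gives y = 4.160323, 1.386650, -5.546973.
λ_k = y_k + 2.000000 gives λ = 6.1603, 3.3866, -3.5470 (check: the sum is 6.0000 = tr M).

Hence λ_max = 6.1603 and λ_min = -3.5470.


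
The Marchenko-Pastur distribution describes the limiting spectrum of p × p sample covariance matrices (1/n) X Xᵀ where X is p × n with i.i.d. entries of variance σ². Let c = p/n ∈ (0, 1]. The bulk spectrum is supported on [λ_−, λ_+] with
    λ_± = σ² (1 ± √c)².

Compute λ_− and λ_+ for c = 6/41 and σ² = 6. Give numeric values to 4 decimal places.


c = 6/41 = 0.146341; √c = 0.382546.
λ_− = σ² (1 − √c)² = 6 · (1 − 0.382546)² = 6 · (0.617454)² = 2.287496.
λ_+ = σ² (1 + √c)² = 6 · (1 + 0.382546)² = 6 · (1.382546)² = 11.468601.

Rounded to 4 decimal places: λ_− ≈ 2.2875, λ_+ ≈ 11.4686.


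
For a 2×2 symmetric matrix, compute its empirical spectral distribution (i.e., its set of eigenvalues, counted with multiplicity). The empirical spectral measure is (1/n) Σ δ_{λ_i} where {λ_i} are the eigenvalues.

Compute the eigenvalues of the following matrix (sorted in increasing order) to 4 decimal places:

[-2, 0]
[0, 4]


Since M is real symmetric, both eigenvalues are real; they are the roots of det(λI − M) = λ² − (tr M) λ + det M.
tr M = -2 + 4 = 2.
det M = (-2)·4 − 0² = -8 − 0 = -8.
Characteristic polynomial: λ² − 2λ − 8 = 0.
Discriminant Δ = (tr M)² − 4·det M = 4 − (-32) = 36; √Δ = 6.000000.
λ = (tr M ± √Δ)/2 = (2 ± 6.000000)/2, giving (tr M − √Δ)/2 = -2.0000 and (tr M + √Δ)/2 = 4.0000.

Eigenvalues sorted in increasing order: [-2.0000, 4.0000].


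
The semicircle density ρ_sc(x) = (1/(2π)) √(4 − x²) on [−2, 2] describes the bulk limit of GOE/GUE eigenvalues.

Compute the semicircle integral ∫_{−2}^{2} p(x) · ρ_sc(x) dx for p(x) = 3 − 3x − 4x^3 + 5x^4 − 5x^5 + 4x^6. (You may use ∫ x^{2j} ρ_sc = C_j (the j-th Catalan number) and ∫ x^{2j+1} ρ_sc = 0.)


Write p(x) = Σ a_i x^i, split into monomials and integrate each against ρ_sc separately.
Using ∫ x^{2j} ρ_sc = C_j = (1/(j+1)) C(2j, j) (Catalan numbers) and ∫ x^{2j+1} ρ_sc = 0 (odd monomials vanish by symmetry):
  i = 0 (even): a_0 · C_{0} = 3 · 1 = 3
  i = 1 (odd): ∫ x^1 ρ_sc = 0 (vanishes)
  i = 3 (odd): ∫ x^3 ρ_sc = 0 (vanishes)
  i = 4 (even): a_4 · C_{2} = 5 · 2 = 10
  i = 5 (odd): ∫ x^5 ρ_sc = 0 (vanishes)
  i = 6 (even): a_6 · C_{3} = 4 · 5 = 20

Summing the contributions: ∫_{−2}^{2} p(x) ρ_sc(x) dx = 3 + 10 + 20 = 33.


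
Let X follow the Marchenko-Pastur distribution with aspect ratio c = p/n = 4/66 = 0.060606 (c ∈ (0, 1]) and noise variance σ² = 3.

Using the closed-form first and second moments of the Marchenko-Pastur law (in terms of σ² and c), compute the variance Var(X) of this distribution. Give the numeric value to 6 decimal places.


Recall the MP moments m_1 = E[X] = σ² and m_2 = E[X²] = σ⁴ (1 + c).
m_1 = E[X] = σ² = 3, so m_1² = 9.
m_2 = E[X²] = σ⁴ (1 + c) = 9 · (1 + 0.060606) = 9 · 1.060606 = 9.545455.
(Note m_2 − m_1² simplifies to c · σ⁴ = 0.060606 · 9.)

Var(X) = m_2 − m_1² = 9.545455 − 9 = 0.545455.


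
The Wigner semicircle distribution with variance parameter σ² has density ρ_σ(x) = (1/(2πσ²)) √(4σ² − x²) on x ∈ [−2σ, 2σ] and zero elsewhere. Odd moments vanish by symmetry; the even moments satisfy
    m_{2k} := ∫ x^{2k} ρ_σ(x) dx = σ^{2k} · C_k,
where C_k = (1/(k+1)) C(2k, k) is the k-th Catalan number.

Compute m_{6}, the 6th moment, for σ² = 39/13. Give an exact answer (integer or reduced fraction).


By the scaled semicircle moment identity, m_{2k} = σ^{2k} · C_k with k = 3.
C_3 = (1/(k+1)) · C(2k, k) = (1/4) · C(6, 3) = (1/4) · 20 = 5.
σ^{2k} = (σ²)^k = (39/13)^3 = 27.

Therefore m_{6} = σ^{6} · C_3 = 27 · 5 = 135.


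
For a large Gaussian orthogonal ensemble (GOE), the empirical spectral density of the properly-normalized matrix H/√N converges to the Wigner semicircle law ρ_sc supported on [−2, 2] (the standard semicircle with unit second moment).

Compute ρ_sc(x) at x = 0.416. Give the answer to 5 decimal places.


ρ_sc(x) = (1/(2π)) √(4 − x²). With x = 0.416:
  4 − x² = 4 − (0.416)² = 4 − 0.173056 = 3.826944.
  √(4 − x²) = 1.956258.
  1/(2π) = 0.159155.
  ρ_sc(0.416) = 0.159155 · 1.956258 = 0.311348.

Rounded to 5 decimal places: ρ_sc(0.416) ≈ 0.31135.


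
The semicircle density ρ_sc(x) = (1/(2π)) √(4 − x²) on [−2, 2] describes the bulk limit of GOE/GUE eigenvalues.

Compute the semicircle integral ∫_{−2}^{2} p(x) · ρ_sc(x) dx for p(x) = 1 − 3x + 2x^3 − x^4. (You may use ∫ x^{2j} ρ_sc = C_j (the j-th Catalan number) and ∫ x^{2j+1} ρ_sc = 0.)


Write p(x) = Σ a_i x^i, split into monomials and integrate each against ρ_sc separately.
Using ∫ x^{2j} ρ_sc = C_j = (1/(j+1)) C(2j, j) (Catalan numbers) and ∫ x^{2j+1} ρ_sc = 0 (odd monomials vanish by symmetry):
  i = 0 (even): a_0 · C_{0} = 1 · 1 = 1
  i = 1 (odd): ∫ x^1 ρ_sc = 0 (vanishes)
  i = 3 (odd): ∫ x^3 ρ_sc = 0 (vanishes)
  i = 4 (even): a_4 · C_{2} = -1 · 2 = -2

Summing the contributions: ∫_{−2}^{2} p(x) ρ_sc(x) dx = 1 + (-2) = -1.


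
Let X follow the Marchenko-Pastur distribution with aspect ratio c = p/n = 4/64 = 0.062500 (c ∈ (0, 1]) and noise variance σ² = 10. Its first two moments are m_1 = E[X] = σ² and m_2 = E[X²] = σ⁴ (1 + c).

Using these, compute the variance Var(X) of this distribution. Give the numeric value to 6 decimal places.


m_1 = E[X] = σ² = 10, so m_1² = 100.
m_2 = E[X²] = σ⁴ (1 + c) = 100 · (1 + 0.062500) = 100 · 1.062500 = 106.250000.
(Note m_2 − m_1² simplifies to c · σ⁴ = 0.062500 · 100.)

Var(X) = m_2 − m_1² = 106.250000 − 100 = 6.250000.


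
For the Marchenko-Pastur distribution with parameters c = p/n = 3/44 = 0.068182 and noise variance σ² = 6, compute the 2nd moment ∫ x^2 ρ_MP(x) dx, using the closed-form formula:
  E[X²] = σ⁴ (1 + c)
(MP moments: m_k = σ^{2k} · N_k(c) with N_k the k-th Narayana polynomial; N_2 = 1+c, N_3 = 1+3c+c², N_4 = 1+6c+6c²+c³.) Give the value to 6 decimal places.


E[X²] = σ⁴ (1 + c) (second MP moment). With σ² = 6 (so σ⁴ = 36) and c = 3/44 = 0.068182: E[X²] = 36 · (1 + 0.068182) = 36 · 1.068182.

So E[X^2] = 38.454545.


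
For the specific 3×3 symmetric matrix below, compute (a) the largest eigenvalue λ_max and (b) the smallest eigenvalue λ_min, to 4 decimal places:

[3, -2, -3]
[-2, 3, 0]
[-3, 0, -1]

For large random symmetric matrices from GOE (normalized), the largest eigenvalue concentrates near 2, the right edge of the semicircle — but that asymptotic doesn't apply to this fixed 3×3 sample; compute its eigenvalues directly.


Since M is real symmetric, all three eigenvalues are real; they are the roots of det(λI − M) = λ³ − (tr M) λ² + s λ − det M, where s is the sum of the principal 2×2 minors.
tr M = 3 + 3 + (-1) = 5.
s = (3·3 − (-2)²) + (3·(-1) − (-3)²) + (3·(-1) − 0²) = 5 + (-12) + (-3) = -10.
det M (expand along row 1) = 3·(-3) − (-2)·2 + (-3)·9 = -32.
Characteristic polynomial: λ³ − 5λ² − 10λ + 32 = 0.
Substitute λ = y + (tr M)/3 = y + 1.666667 to remove the quadratic term: y³ + p·y + q = 0 with p = s − (tr M)²/3 = -18.333333 and q = −2(tr M)³/27 + (tr M)·s/3 − det M = 6.074074.
Three real roots ⇒ use the trigonometric (Viète) form: r = 2√(−p/3) = 4.944132, φ = arccos(3q/(p·r)) = arccos(-0.201034) = 1.773210 rad.
y_k = r·cos(φ/3 − 2πk/3) for k = 0, 1, 2 gives y = 4.105335, 0.333333, -4.438669.
λ_k = y_k + 1.666667 gives λ = 5.7720, 2.0000, -2.7720 (check: the sum is 5.0000 = tr M).

Hence λ_max = 5.7720 and λ_min = -2.7720.


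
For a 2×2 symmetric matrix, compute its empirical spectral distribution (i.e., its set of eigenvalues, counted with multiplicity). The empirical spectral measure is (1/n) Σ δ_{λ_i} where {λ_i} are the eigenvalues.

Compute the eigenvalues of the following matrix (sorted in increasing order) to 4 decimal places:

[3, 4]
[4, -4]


Since M is real symmetric, both eigenvalues are real; they are the roots of det(λI − M) = λ² − (tr M) λ + det M.
tr M = 3 + (-4) = -1.
det M = 3·(-4) − 4² = -12 − 16 = -28.
Characteristic polynomial: λ² + λ − 28 = 0.
Discriminant Δ = (tr M)² − 4·det M = 1 − (-112) = 113; √Δ = 10.630146.
λ = (tr M ± √Δ)/2 = (-1 ± 10.630146)/2, giving (tr M − √Δ)/2 = -5.8151 and (tr M + √Δ)/2 = 4.8151.

Eigenvalues sorted in increasing order: [-5.8151, 4.8151].


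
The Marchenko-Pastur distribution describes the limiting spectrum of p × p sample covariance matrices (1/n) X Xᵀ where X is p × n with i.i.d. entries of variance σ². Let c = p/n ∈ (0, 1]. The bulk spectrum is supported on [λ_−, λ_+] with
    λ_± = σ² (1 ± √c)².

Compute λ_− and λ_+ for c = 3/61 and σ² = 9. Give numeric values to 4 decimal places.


c = 3/61 = 0.049180; √c = 0.221766.
λ_− = σ² (1 − √c)² = 9 · (1 − 0.221766)² = 9 · (0.778234)² = 5.450828.
λ_+ = σ² (1 + √c)² = 9 · (1 + 0.221766)² = 9 · (1.221766)² = 13.434418.

Rounded to 4 decimal places: λ_− ≈ 5.4508, λ_+ ≈ 13.4344.


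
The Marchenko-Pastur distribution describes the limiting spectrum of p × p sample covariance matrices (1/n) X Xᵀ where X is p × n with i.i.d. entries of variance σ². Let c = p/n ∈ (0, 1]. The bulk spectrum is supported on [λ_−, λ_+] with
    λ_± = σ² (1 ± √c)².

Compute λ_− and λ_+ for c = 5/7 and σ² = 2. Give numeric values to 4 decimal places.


c = 5/7 = 0.714286; √c = 0.845154.
λ_− = σ² (1 − √c)² = 2 · (1 − 0.845154)² = 2 · (0.154846)² = 0.047954.
λ_+ = σ² (1 + √c)² = 2 · (1 + 0.845154)² = 2 · (1.845154)² = 6.809188.

Rounded to 4 decimal places: λ_− ≈ 0.0480, λ_+ ≈ 6.8092.


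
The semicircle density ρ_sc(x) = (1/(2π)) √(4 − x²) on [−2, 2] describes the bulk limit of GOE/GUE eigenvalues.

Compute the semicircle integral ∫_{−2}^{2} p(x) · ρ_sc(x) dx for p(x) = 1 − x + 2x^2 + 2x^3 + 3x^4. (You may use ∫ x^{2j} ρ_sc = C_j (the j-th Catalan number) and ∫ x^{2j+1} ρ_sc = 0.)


Write p(x) = Σ a_i x^i, split into monomials and integrate each against ρ_sc separately.
Using ∫ x^{2j} ρ_sc = C_j = (1/(j+1)) C(2j, j) (Catalan numbers) and ∫ x^{2j+1} ρ_sc = 0 (odd monomials vanish by symmetry):
  i = 0 (even): a_0 · C_{0} = 1 · 1 = 1
  i = 1 (odd): ∫ x^1 ρ_sc = 0 (vanishes)
  i = 2 (even): a_2 · C_{1} = 2 · 1 = 2
  i = 3 (odd): ∫ x^3 ρ_sc = 0 (vanishes)
  i = 4 (even): a_4 · C_{2} = 3 · 2 = 6

Summing the contributions: ∫_{−2}^{2} p(x) ρ_sc(x) dx = 1 + 2 + 6 = 9.


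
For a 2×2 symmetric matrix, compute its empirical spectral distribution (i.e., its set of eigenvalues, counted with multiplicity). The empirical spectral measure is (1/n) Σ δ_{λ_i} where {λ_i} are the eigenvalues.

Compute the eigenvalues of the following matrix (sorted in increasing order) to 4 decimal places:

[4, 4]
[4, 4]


Since M is real symmetric, both eigenvalues are real; they are the roots of det(λI − M) = λ² − (tr M) λ + det M.
tr M = 4 + 4 = 8.
det M = 4·4 − 4² = 16 − 16 = 0.
Characteristic polynomial: λ² − 8λ = 0.
Discriminant Δ = (tr M)² − 4·det M = 64 − 0 = 64; √Δ = 8.000000.
λ = (tr M ± √Δ)/2 = (8 ± 8.000000)/2, giving (tr M − √Δ)/2 = 0.0000 and (tr M + √Δ)/2 = 8.0000.

Eigenvalues sorted in increasing order: [0.0000, 8.0000].


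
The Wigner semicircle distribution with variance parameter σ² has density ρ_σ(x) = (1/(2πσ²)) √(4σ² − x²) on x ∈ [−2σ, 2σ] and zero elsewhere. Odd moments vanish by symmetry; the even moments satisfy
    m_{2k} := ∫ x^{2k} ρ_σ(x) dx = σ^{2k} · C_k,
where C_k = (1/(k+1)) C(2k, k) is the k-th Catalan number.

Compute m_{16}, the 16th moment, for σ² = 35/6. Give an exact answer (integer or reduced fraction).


By the scaled semicircle moment identity, m_{2k} = σ^{2k} · C_k with k = 8.
C_8 = (1/(k+1)) · C(2k, k) = (1/9) · C(16, 8) = (1/9) · 12870 = 1430.
σ^{2k} = (σ²)^k = (35/6)^8 = 2251875390625/1679616.

Therefore m_{16} = σ^{16} · C_8 = (2251875390625/1679616) · 1430 = 1610090904296875/839808.


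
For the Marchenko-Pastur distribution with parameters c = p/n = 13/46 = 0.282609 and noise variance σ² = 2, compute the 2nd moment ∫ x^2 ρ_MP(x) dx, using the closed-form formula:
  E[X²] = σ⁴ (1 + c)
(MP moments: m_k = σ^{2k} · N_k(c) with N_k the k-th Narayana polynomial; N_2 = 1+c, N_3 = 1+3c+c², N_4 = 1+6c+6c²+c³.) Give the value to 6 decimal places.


E[X²] = σ⁴ (1 + c) (second MP moment). With σ² = 2 (so σ⁴ = 4) and c = 13/46 = 0.282609: E[X²] = 4 · (1 + 0.282609) = 4 · 1.282609.

So E[X^2] = 5.130435.


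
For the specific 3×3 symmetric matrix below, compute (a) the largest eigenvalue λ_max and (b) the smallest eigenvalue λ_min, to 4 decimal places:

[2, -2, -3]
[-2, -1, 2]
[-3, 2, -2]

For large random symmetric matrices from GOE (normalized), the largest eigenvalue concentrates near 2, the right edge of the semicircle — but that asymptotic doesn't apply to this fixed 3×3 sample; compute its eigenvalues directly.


Since M is real symmetric, all three eigenvalues are real; they are the roots of det(λI − M) = λ³ − (tr M) λ² + s λ − det M, where s is the sum of the principal 2×2 minors.
tr M = 2 + (-1) + (-2) = -1.
s = (2·(-1) − (-2)²) + (2·(-2) − (-3)²) + ((-1)·(-2) − 2²) = -6 + (-13) + (-2) = -21.
det M (expand along row 1) = 2·(-2) − (-2)·10 + (-3)·(-7) = 37.
Characteristic polynomial: λ³ + λ² − 21λ − 37 = 0.
Substitute λ = y + (tr M)/3 = y − 0.333333 to remove the quadratic term: y³ + p·y + q = 0 with p = s − (tr M)²/3 = -21.333333 and q = −2(tr M)³/27 + (tr M)·s/3 − det M = -29.925926.
Three real roots ⇒ use the trigonometric (Viète) form: r = 2√(−p/3) = 5.333333, φ = arccos(3q/(p·r)) = arccos(0.789062) = 0.661515 rad.
y_k = r·cos(φ/3 − 2πk/3) for k = 0, 1, 2 gives y = 5.204198, -1.591864, -3.612334.
λ_k = y_k − 0.333333 gives λ = 4.8709, -1.9252, -3.9457 (check: the sum is -1.0000 = tr M).

Hence λ_max = 4.8709 and λ_min = -3.9457.


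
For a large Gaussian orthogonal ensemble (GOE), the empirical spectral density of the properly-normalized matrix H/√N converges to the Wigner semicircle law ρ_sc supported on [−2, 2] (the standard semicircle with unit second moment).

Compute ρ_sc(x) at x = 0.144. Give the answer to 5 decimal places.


ρ_sc(x) = (1/(2π)) √(4 − x²). With x = 0.144:
  4 − x² = 4 − (0.144)² = 4 − 0.020736 = 3.979264.
  √(4 − x²) = 1.994809.
  1/(2π) = 0.159155.
  ρ_sc(0.144) = 0.159155 · 1.994809 = 0.317484.

Rounded to 5 decimal places: ρ_sc(0.144) ≈ 0.31748.


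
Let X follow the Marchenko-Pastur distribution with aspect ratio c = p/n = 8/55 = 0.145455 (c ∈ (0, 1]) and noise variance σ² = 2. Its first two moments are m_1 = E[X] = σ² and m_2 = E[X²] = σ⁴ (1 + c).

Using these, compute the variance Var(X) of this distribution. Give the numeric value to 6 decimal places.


m_1 = E[X] = σ² = 2, so m_1² = 4.
m_2 = E[X²] = σ⁴ (1 + c) = 4 · (1 + 0.145455) = 4 · 1.145455 = 4.581818.
(Note m_2 − m_1² simplifies to c · σ⁴ = 0.145455 · 4.)

Var(X) = m_2 − m_1² = 4.581818 − 4 = 0.581818.


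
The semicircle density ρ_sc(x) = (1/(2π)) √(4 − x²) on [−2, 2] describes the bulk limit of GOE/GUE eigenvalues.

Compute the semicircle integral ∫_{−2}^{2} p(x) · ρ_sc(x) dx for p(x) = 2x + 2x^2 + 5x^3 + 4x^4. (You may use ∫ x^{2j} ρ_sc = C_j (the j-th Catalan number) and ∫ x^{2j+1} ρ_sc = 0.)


Write p(x) = Σ a_i x^i, split into monomials and integrate each against ρ_sc separately.
Using ∫ x^{2j} ρ_sc = C_j = (1/(j+1)) C(2j, j) (Catalan numbers) and ∫ x^{2j+1} ρ_sc = 0 (odd monomials vanish by symmetry):
  i = 1 (odd): ∫ x^1 ρ_sc = 0 (vanishes)
  i = 2 (even): a_2 · C_{1} = 2 · 1 = 2
  i = 3 (odd): ∫ x^3 ρ_sc = 0 (vanishes)
  i = 4 (even): a_4 · C_{2} = 4 · 2 = 8

Summing the contributions: ∫_{−2}^{2} p(x) ρ_sc(x) dx = 2 + 8 = 10.


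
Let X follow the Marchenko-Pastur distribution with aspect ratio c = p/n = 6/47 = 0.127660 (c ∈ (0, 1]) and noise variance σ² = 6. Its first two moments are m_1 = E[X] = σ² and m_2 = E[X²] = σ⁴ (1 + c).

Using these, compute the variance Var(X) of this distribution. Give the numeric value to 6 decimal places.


m_1 = E[X] = σ² = 6, so m_1² = 36.
m_2 = E[X²] = σ⁴ (1 + c) = 36 · (1 + 0.127660) = 36 · 1.127660 = 40.595745.
(Note m_2 − m_1² simplifies to c · σ⁴ = 0.127660 · 36.)

Var(X) = m_2 − m_1² = 40.595745 − 36 = 4.595745.


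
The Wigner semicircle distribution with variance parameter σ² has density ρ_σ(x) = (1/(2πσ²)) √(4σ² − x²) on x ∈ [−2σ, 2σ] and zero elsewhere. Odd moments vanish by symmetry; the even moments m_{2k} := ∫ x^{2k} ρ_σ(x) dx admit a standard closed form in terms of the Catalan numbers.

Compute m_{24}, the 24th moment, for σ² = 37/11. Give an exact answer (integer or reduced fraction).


By the scaled semicircle moment identity, m_{2k} = σ^{2k} · C_k with k = 12.
C_12 = (1/(k+1)) · C(2k, k) = (1/13) · C(24, 12) = (1/13) · 2704156 = 208012.
σ^{2k} = (σ²)^k = (37/11)^12 = 6582952005840035281/3138428376721.

Therefore m_{24} = σ^{24} · C_12 = (6582952005840035281/3138428376721) · 208012 = 1369333012638797418871372/3138428376721.


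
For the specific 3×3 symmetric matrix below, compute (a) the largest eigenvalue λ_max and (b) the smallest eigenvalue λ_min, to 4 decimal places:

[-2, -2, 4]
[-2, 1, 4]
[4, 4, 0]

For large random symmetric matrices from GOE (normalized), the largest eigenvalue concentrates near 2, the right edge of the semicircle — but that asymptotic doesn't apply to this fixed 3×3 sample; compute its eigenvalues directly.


Since M is real symmetric, all three eigenvalues are real; they are the roots of det(λI − M) = λ³ − (tr M) λ² + s λ − det M, where s is the sum of the principal 2×2 minors.
tr M = -2 + 1 + 0 = -1.
s = ((-2)·1 − (-2)²) + ((-2)·0 − 4²) + (1·0 − 4²) = -6 + (-16) + (-16) = -38.
det M (expand along row 1) = (-2)·(-16) − (-2)·(-16) + 4·(-12) = -48.
Characteristic polynomial: λ³ + λ² − 38λ + 48 = 0.
Substitute λ = y + (tr M)/3 = y − 0.333333 to remove the quadratic term: y³ + p·y + q = 0 with p = s − (tr M)²/3 = -38.333333 and q = −2(tr M)³/27 + (tr M)·s/3 − det M = 60.740741.
Three real roots ⇒ use the trigonometric (Viète) form: r = 2√(−p/3) = 7.149204, φ = arccos(3q/(p·r)) = arccos(-0.664916) = 2.298178 rad.
y_k = r·cos(φ/3 − 2πk/3) for k = 0, 1, 2 gives y = 5.152061, 1.716467, -6.868528.
λ_k = y_k − 0.333333 gives λ = 4.8187, 1.3831, -7.2019 (check: the sum is -1.0000 = tr M).

Hence λ_max = 4.8187 and λ_min = -7.2019.


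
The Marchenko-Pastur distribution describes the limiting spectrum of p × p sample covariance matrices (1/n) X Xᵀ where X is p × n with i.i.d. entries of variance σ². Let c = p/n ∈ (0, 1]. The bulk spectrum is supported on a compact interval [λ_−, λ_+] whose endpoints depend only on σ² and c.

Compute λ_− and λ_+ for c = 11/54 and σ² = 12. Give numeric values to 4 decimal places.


c = 11/54 = 0.203704; √c = 0.451335.
λ_− = σ² (1 − √c)² = 12 · (1 − 0.451335)² = 12 · (0.548665)² = 3.612393.
λ_+ = σ² (1 + √c)² = 12 · (1 + 0.451335)² = 12 · (1.451335)² = 25.276496.

Rounded to 4 decimal places: λ_− ≈ 3.6124, λ_+ ≈ 25.2765.


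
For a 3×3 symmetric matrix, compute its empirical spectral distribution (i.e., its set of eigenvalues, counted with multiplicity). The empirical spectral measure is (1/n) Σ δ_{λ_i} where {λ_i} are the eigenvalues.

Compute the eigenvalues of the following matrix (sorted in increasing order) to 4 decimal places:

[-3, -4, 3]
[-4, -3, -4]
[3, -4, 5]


Since M is real symmetric, all three eigenvalues are real; they are the roots of det(λI − M) = λ³ − (tr M) λ² + s λ − det M, where s is the sum of the principal 2×2 minors.
tr M = -3 + (-3) + 5 = -1.
s = ((-3)·(-3) − (-4)²) + ((-3)·5 − 3²) + ((-3)·5 − (-4)²) = -7 + (-24) + (-31) = -62.
det M (expand along row 1) = (-3)·(-31) − (-4)·(-8) + 3·25 = 136.
Characteristic polynomial: λ³ + λ² − 62λ − 136 = 0.
Substitute λ = y + (tr M)/3 = y − 0.333333 to remove the quadratic term: y³ + p·y + q = 0 with p = s − (tr M)²/3 = -62.333333 and q = −2(tr M)³/27 + (tr M)·s/3 − det M = -115.259259.
Three real roots ⇒ use the trigonometric (Viète) form: r = 2√(−p/3) = 9.116530, φ = arccos(3q/(p·r)) = arccos(0.608481) = 0.916651 rad.
y_k = r·cos(φ/3 − 2πk/3) for k = 0, 1, 2 gives y = 8.694266, -1.972130, -6.722136.
λ_k = y_k − 0.333333 gives λ = 8.3609, -2.3055, -7.0555 (check: the sum is -1.0000 = tr M).

Eigenvalues sorted in increasing order: [-7.0555, -2.3055, 8.3609].


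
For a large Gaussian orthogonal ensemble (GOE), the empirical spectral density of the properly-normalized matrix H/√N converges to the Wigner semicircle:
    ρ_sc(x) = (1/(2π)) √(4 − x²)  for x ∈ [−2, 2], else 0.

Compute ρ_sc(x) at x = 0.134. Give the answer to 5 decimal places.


ρ_sc(x) = (1/(2π)) √(4 − x²). With x = 0.134:
  4 − x² = 4 − (0.134)² = 4 − 0.017956 = 3.982044.
  √(4 − x²) = 1.995506.
  1/(2π) = 0.159155.
  ρ_sc(0.134) = 0.159155 · 1.995506 = 0.317595.

Rounded to 5 decimal places: ρ_sc(0.134) ≈ 0.31759.


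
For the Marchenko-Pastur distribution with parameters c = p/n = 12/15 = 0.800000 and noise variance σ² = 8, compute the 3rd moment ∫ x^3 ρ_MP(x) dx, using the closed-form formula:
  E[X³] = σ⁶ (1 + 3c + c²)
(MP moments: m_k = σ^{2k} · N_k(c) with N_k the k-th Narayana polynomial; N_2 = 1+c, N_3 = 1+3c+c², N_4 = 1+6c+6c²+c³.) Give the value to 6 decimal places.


E[X³] = σ⁶ (1 + 3c + c²) (third MP moment). With σ² = 8 (so σ⁶ = 512) and c = 12/15 = 0.800000: E[X³] = 512 · (1 + 3·0.800000 + (0.800000)²) = 512 · 4.040000.

So E[X^3] = 2068.480000.


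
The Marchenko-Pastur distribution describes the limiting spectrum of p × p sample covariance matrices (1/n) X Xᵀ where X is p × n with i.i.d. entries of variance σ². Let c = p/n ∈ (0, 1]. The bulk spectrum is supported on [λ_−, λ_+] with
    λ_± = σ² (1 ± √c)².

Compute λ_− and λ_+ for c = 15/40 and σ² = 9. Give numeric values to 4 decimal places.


c = 15/40 = 0.375000; √c = 0.612372.
λ_− = σ² (1 − √c)² = 9 · (1 − 0.612372)² = 9 · (0.387628)² = 1.352296.
λ_+ = σ² (1 + √c)² = 9 · (1 + 0.612372)² = 9 · (1.612372)² = 23.397704.

Rounded to 4 decimal places: λ_− ≈ 1.3523, λ_+ ≈ 23.3977.


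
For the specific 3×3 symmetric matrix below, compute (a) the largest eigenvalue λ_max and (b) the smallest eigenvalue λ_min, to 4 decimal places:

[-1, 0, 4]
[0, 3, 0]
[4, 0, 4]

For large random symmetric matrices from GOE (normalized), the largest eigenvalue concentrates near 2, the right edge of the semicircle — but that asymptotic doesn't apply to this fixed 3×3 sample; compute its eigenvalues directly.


Since M is real symmetric, all three eigenvalues are real; they are the roots of det(λI − M) = λ³ − (tr M) λ² + s λ − det M, where s is the sum of the principal 2×2 minors.
tr M = -1 + 3 + 4 = 6.
s = ((-1)·3 − 0²) + ((-1)·4 − 4²) + (3·4 − 0²) = -3 + (-20) + 12 = -11.
det M (expand along row 1) = (-1)·12 − 0·0 + 4·(-12) = -60.
Characteristic polynomial: λ³ − 6λ² − 11λ + 60 = 0.
Substitute λ = y + (tr M)/3 = y + 2.000000 to remove the quadratic term: y³ + p·y + q = 0 with p = s − (tr M)²/3 = -23.000000 and q = −2(tr M)³/27 + (tr M)·s/3 − det M = 22.000000.
Three real roots ⇒ use the trigonometric (Viète) form: r = 2√(−p/3) = 5.537749, φ = arccos(3q/(p·r)) = arccos(-0.518183) = 2.115521 rad.
y_k = r·cos(φ/3 − 2πk/3) for k = 0, 1, 2 gives y = 4.216991, 1.000000, -5.216991.
λ_k = y_k + 2.000000 gives λ = 6.2170, 3.0000, -3.2170 (check: the sum is 6.0000 = tr M).

Hence λ_max = 6.2170 and λ_min = -3.2170.


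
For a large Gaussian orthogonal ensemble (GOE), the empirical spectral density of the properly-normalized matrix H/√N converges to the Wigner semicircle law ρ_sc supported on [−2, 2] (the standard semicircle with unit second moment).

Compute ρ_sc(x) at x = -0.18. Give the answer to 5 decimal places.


ρ_sc(x) = (1/(2π)) √(4 − x²). With x = -0.18:
  4 − x² = 4 − (-0.18)² = 4 − 0.032400 = 3.967600.
  √(4 − x²) = 1.991884.
  1/(2π) = 0.159155.
  ρ_sc(-0.18) = 0.159155 · 1.991884 = 0.317018.

Rounded to 5 decimal places: ρ_sc(-0.18) ≈ 0.31702.


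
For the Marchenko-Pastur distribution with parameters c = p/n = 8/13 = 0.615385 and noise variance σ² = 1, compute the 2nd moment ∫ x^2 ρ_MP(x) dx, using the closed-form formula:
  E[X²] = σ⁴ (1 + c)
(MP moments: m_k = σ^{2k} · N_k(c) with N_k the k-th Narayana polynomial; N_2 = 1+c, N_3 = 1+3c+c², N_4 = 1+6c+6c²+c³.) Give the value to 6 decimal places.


E[X²] = σ⁴ (1 + c) (second MP moment). With σ² = 1 (so σ⁴ = 1) and c = 8/13 = 0.615385: E[X²] = 1 · (1 + 0.615385) = 1 · 1.615385.

So E[X^2] = 1.615385.


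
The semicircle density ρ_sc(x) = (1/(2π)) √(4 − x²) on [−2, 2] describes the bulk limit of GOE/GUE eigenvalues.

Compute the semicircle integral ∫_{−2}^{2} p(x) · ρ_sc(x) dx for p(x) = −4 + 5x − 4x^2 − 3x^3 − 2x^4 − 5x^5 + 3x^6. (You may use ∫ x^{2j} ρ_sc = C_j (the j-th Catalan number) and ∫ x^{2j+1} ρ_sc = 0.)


Write p(x) = Σ a_i x^i, split into monomials and integrate each against ρ_sc separately.
Using ∫ x^{2j} ρ_sc = C_j = (1/(j+1)) C(2j, j) (Catalan numbers) and ∫ x^{2j+1} ρ_sc = 0 (odd monomials vanish by symmetry):
  i = 0 (even): a_0 · C_{0} = -4 · 1 = -4
  i = 1 (odd): ∫ x^1 ρ_sc = 0 (vanishes)
  i = 2 (even): a_2 · C_{1} = -4 · 1 = -4
  i = 3 (odd): ∫ x^3 ρ_sc = 0 (vanishes)
  i = 4 (even): a_4 · C_{2} = -2 · 2 = -4
  i = 5 (odd): ∫ x^5 ρ_sc = 0 (vanishes)
  i = 6 (even): a_6 · C_{3} = 3 · 5 = 15

Summing the contributions: ∫_{−2}^{2} p(x) ρ_sc(x) dx = (-4) + (-4) + (-4) + 15 = 3.


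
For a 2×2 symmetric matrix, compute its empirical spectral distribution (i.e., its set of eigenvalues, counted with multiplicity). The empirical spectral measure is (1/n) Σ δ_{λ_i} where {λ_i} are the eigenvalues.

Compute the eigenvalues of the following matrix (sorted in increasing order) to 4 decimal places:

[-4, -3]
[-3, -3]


Since M is real symmetric, both eigenvalues are real; they are the roots of det(λI − M) = λ² − (tr M) λ + det M.
tr M = -4 + (-3) = -7.
det M = (-4)·(-3) − (-3)² = 12 − 9 = 3.
Characteristic polynomial: λ² + 7λ + 3 = 0.
Discriminant Δ = (tr M)² − 4·det M = 49 − 12 = 37; √Δ = 6.082763.
λ = (tr M ± √Δ)/2 = (-7 ± 6.082763)/2, giving (tr M − √Δ)/2 = -6.5414 and (tr M + √Δ)/2 = -0.4586.

Eigenvalues sorted in increasing order: [-6.5414, -0.4586].


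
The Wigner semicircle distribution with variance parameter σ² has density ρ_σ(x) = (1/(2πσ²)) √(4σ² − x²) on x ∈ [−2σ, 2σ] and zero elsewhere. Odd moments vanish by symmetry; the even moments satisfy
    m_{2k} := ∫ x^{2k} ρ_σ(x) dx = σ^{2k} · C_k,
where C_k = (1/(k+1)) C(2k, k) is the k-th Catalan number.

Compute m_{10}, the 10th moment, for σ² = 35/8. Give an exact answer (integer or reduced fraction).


By the scaled semicircle moment identity, m_{2k} = σ^{2k} · C_k with k = 5.
C_5 = (1/(k+1)) · C(2k, k) = (1/6) · C(10, 5) = (1/6) · 252 = 42.
σ^{2k} = (σ²)^k = (35/8)^5 = 52521875/32768.

Therefore m_{10} = σ^{10} · C_5 = (52521875/32768) · 42 = 1102959375/16384.


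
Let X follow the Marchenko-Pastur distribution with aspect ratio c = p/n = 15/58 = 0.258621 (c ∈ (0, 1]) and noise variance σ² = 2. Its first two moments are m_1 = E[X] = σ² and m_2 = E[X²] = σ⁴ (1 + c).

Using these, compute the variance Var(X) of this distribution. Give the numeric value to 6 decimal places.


m_1 = E[X] = σ² = 2, so m_1² = 4.
m_2 = E[X²] = σ⁴ (1 + c) = 4 · (1 + 0.258621) = 4 · 1.258621 = 5.034483.
(Note m_2 − m_1² simplifies to c · σ⁴ = 0.258621 · 4.)

Var(X) = m_2 − m_1² = 5.034483 − 4 = 1.034483.


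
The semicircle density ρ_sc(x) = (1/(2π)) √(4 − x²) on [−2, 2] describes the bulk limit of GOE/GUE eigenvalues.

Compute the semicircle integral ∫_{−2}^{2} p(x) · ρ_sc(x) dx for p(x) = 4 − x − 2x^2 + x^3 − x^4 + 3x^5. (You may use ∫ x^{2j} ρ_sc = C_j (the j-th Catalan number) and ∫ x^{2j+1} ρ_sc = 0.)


Write p(x) = Σ a_i x^i, split into monomials and integrate each against ρ_sc separately.
Using ∫ x^{2j} ρ_sc = C_j = (1/(j+1)) C(2j, j) (Catalan numbers) and ∫ x^{2j+1} ρ_sc = 0 (odd monomials vanish by symmetry):
  i = 0 (even): a_0 · C_{0} = 4 · 1 = 4
  i = 1 (odd): ∫ x^1 ρ_sc = 0 (vanishes)
  i = 2 (even): a_2 · C_{1} = -2 · 1 = -2
  i = 3 (odd): ∫ x^3 ρ_sc = 0 (vanishes)
  i = 4 (even): a_4 · C_{2} = -1 · 2 = -2
  i = 5 (odd): ∫ x^5 ρ_sc = 0 (vanishes)

Summing the contributions: ∫_{−2}^{2} p(x) ρ_sc(x) dx = 4 + (-2) + (-2) = 0.


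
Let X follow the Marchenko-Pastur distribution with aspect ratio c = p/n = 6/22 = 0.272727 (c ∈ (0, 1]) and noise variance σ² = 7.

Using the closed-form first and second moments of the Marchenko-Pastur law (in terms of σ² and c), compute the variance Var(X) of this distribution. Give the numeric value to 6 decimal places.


Recall the MP moments m_1 = E[X] = σ² and m_2 = E[X²] = σ⁴ (1 + c).
m_1 = E[X] = σ² = 7, so m_1² = 49.
m_2 = E[X²] = σ⁴ (1 + c) = 49 · (1 + 0.272727) = 49 · 1.272727 = 62.363636.
(Note m_2 − m_1² simplifies to c · σ⁴ = 0.272727 · 49.)

Var(X) = m_2 − m_1² = 62.363636 − 49 = 13.363636.


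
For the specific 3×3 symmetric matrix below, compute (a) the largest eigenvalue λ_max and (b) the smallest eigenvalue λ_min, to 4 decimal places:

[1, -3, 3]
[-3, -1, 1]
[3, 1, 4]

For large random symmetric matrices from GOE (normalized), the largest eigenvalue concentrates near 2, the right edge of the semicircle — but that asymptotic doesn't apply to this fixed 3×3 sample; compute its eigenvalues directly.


Since M is real symmetric, all three eigenvalues are real; they are the roots of det(λI − M) = λ³ − (tr M) λ² + s λ − det M, where s is the sum of the principal 2×2 minors.
tr M = 1 + (-1) + 4 = 4.
s = (1·(-1) − (-3)²) + (1·4 − 3²) + ((-1)·4 − 1²) = -10 + (-5) + (-5) = -20.
det M (expand along row 1) = 1·(-5) − (-3)·(-15) + 3·0 = -50.
Characteristic polynomial: λ³ − 4λ² − 20λ + 50 = 0.
Substitute λ = y + (tr M)/3 = y + 1.333333 to remove the quadratic term: y³ + p·y + q = 0 with p = s − (tr M)²/3 = -25.333333 and q = −2(tr M)³/27 + (tr M)·s/3 − det M = 18.592593.
Three real roots ⇒ use the trigonometric (Viète) form: r = 2√(−p/3) = 5.811865, φ = arccos(3q/(p·r)) = arccos(-0.378838) = 1.959337 rad.
y_k = r·cos(φ/3 − 2πk/3) for k = 0, 1, 2 gives y = 4.615763, 0.750612, -5.366375.
λ_k = y_k + 1.333333 gives λ = 5.9491, 2.0839, -4.0330 (check: the sum is 4.0000 = tr M).

Hence λ_max = 5.9491 and λ_min = -4.0330.


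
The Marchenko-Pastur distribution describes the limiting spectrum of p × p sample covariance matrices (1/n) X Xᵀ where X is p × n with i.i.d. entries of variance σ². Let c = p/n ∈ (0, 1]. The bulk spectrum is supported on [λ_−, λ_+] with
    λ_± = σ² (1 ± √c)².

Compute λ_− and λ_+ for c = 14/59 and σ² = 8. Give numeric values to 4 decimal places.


c = 14/59 = 0.237288; √c = 0.487122.
λ_− = σ² (1 − √c)² = 8 · (1 − 0.487122)² = 8 · (0.512878)² = 2.104348.
λ_+ = σ² (1 + √c)² = 8 · (1 + 0.487122)² = 8 · (1.487122)² = 17.692262.

Rounded to 4 decimal places: λ_− ≈ 2.1043, λ_+ ≈ 17.6923.
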